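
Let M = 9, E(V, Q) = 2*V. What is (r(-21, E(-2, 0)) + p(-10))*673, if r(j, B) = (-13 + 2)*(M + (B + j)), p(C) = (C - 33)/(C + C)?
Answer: 2397899/20 ≈ 1.1990e+5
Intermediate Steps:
p(C) = (-33 + C)/(2*C) (p(C) = (-33 + C)/((2*C)) = (-33 + C)*(1/(2*C)) = (-33 + C)/(2*C))
r(j, B) = -99 - 11*B - 11*j (r(j, B) = (-13 + 2)*(9 + (B + j)) = -11*(9 + B + j) = -99 - 11*B - 11*j)
(r(-21, E(-2, 0)) + p(-10))*673 = ((-99 - 22*(-2) - 11*(-21)) + (½)*(-33 - 10)/(-10))*673 = ((-99 - 11*(-4) + 231) + (½)*(-⅒)*(-43))*673 = ((-99 + 44 + 231) + 43/20)*673 = (176 + 43/20)*673 = (3563/20)*673 = 2397899/20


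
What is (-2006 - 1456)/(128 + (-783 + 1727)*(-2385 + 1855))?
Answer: 1731/250096 ≈ 0.0069213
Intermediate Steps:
(-2006 - 1456)/(128 + (-783 + 1727)*(-2385 + 1855)) = -3462/(128 + 944*(-530)) = -3462/(128 - 500320) = -3462/(-500192) = -3462*(-1/500192) = 1731/250096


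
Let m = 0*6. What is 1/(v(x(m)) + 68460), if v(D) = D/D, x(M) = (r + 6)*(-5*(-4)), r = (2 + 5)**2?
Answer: 1/68461 ≈ 1.4607e-5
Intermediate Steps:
m = 0
r = 49 (r = 7**2 = 49)
x(M) = 1100 (x(M) = (49 + 6)*(-5*(-4)) = 55*20 = 1100)
v(D) = 1
1/(v(x(m)) + 68460) = 1/(1 + 68460) = 1/68461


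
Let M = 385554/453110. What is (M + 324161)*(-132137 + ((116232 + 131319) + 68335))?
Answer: 13494616253766868/226555 ≈ 5.9564e+10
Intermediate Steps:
M = 192777/226555 (M = 385554*(1/453110) = 192777/226555 ≈ 0.85091)
(M + 324161)*(-132137 + ((116232 + 131319) + 68335)) = (192777/226555 + 324161)*(-132137 + ((116232 + 131319) + 68335)) = 73440488132*(-132137 + (247551 + 68335))/226555 = 73440488132*(-132137 + 315886)/226555 = (73440488132/226555)*183749 = 13494616253766868/226555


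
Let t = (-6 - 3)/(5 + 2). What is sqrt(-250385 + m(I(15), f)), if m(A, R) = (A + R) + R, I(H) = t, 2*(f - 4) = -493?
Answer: I*sqrt(12292693)/7 ≈ 500.87*I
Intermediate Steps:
f = -485/2 (f = 4 + (1/2)*(-493) = 4 - 493/2 = -485/2 ≈ -242.50)
t = -9/7 ≈ -1.2857
I(H) = -9/7
m(A, R) = A + 2*R
sqrt(-250385 + m(I(15), f)) = sqrt(-250385 + (-9/7 + 2*(-485/2))) = sqrt(-250385 + (-9/7 - 485)) = sqrt(-250385 - 3404/7) = sqrt(-1756099/7) = I*sqrt(12292693)/7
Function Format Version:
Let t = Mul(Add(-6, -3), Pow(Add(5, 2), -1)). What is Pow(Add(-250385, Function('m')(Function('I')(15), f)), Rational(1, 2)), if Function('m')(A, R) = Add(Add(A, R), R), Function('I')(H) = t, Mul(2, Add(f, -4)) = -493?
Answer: Mul(Rational(1, 7), I, Pow(12292693, Rational(1, 2))) ≈ Mul(500.87, I)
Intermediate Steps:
f = Rational(-485, 2) (f = Add(4, Mul(Rational(1, 2), -493)) = Add(4, Rational(-493, 2)) = Rational(-485, 2) ≈ -242.50)
t = Rational(-9, 7) (t = Mul(-9, Pow(7, -1)) = Mul(-9, Rational(1, 7)) = Rational(-9, 7) ≈ -1.2857)
Function('I')(H) = Rational(-9, 7)
Function('m')(A, R) = Add(A, Mul(2, R))
Pow(Add(-250385, Function('m')(Function('I')(15), f)), Rational(1, 2)) = Pow(Add(-250385, Add(Rational(-9, 7), Mul(2, Rational(-485, 2)))), Rational(1, 2)) = Pow(Add(-250385, Add(Rational(-9, 7), -485)), Rational(1, 2)) = Pow(Add(-250385, Rational(-3404, 7)), Rational(1, 2)) = Pow(Rational(-1756099, 7), Rational(1, 2)) = Mul(Rational(1, 7), I, Pow(12292693, Rational(1, 2)))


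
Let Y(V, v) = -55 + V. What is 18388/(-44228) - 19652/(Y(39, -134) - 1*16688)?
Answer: 35125969/46174032 ≈ 0.76073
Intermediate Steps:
18388/(-44228) - 19652/(Y(39, -134) - 1*16688) = 18388/(-44228) - 19652/((-55 + 39) - 1*16688) = 18388*(-1/44228) - 19652/(-16 - 16688) = -4597/11057 - 19652/(-16704) = -4597/11057 - 19652*(-1/16704) = -4597/11057 + 4913/4176 = 35125969/46174032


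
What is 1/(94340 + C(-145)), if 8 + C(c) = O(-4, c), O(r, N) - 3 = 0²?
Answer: 1/94335 ≈ 1.0601e-5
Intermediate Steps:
O(r, N) = 3 (O(r, N) = 3 + 0² = 3 + 0 = 3)
C(c) = -5 (C(c) = -8 + 3 = -5)
1/(94340 + C(-145)) = 1/(94340 - 5) = 1/94335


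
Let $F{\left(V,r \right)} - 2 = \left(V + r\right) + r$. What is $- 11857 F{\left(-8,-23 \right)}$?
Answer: $616564$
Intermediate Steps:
$F{\left(V,r \right)} = 2 + V + 2 r$ ($F{\left(V,r \right)} = 2 + \left(\left(V + r\right) + r\right) = 2 + \left(V + 2 r\right) = 2 + V + 2 r$)
$- 11857 F{\left(-8,-23 \right)} = - 11857 \left(2 - 8 + 2 \left(-23\right)\right) = - 11857 \left(2 - 8 - 46\right) = \left(-11857\right) \left(-52\right) = 616564$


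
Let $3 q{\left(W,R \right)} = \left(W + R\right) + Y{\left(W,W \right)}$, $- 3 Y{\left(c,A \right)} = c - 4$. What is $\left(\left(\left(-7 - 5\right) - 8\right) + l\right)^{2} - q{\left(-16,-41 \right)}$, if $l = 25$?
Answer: $\frac{376}{9} \approx 41.778$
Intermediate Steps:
$Y{\left(c,A \right)} = \frac{4}{3} - \frac{c}{3}$ ($Y{\left(c,A \right)} = - \frac{c - 4}{3} = - \frac{-4 + c}{3} = \frac{4}{3} - \frac{c}{3}$)
$q{\left(W,R \right)} = \frac{4}{9} + \frac{R}{3} + \frac{2 W}{9}$ ($q{\left(W,R \right)} = \frac{\left(W + R\right) - \left(- \frac{4}{3} + \frac{W}{3}\right)}{3} = \frac{\left(R + W\right) - \left(- \frac{4}{3} + \frac{W}{3}\right)}{3} = \frac{\frac{4}{3} + R + \frac{2 W}{3}}{3} = \frac{4}{9} + \frac{R}{3} + \frac{2 W}{9}$)
$\left(\left(\left(-7 - 5\right) - 8\right) + l\right)^{2} - q{\left(-16,-41 \right)} = \left(\left(\left(-7 - 5\right) - 8\right) + 25\right)^{2} - \left(\frac{4}{9} + \frac{1}{3} \left(-41\right) + \frac{2}{9} \left(-16\right)\right) = \left(\left(-12 - 8\right) + 25\right)^{2} - \left(\frac{4}{9} - \frac{41}{3} - \frac{32}{9}\right) = \left(-20 + 25\right)^{2} - - \frac{151}{9} = 5^{2} + \frac{151}{9} = 25 + \frac{151}{9} = \frac{376}{9}$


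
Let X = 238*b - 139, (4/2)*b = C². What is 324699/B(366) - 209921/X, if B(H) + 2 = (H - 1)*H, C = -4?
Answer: -27469832813/235782820 ≈ -116.50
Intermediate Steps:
B(H) = -2 + H*(-1 + H) (B(H) = -2 + (H - 1)*H = -2 + (-1 + H)*H = -2 + H*(-1 + H))
b = 8 (b = (½)*(-4)² = (½)*16 = 8)
X = 1765 (X = 238*8 - 139 = 1904 - 139 = 1765)
324699/B(366) - 209921/X = 324699/(-2 + 366² - 1*366) - 209921/1765 = 324699/(-2 + 133956 - 366) - 209921*1/1765 = 324699/133588 - 209921/1765 = -27469832813/235782820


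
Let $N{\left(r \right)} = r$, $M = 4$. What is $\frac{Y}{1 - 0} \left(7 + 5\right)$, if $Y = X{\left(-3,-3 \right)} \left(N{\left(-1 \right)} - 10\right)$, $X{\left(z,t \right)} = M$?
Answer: $-528$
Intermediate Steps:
$X{\left(z,t \right)} = 4$
$Y = -44$ ($Y = 4 \left(-1 - 10\right) = 4 \left(-11\right) = -44$)
$\frac{Y}{1 - 0} \left(7 + 5\right) = - \frac{44}{1 - 0} \left(7 + 5\right) = - \frac{44}{1 + 0} \cdot 12 = - \frac{44}{1} \cdot 12 = \left(-44\right) 1 \cdot 12 = \left(-44\right) 12 = -528$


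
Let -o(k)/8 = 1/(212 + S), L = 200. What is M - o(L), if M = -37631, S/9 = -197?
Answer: -58741999/1561 ≈ -37631.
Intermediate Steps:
S = -1773 (S = 9*(-197) = -1773)
o(k) = 8/1561 (o(k) = -8/(212 - 1773) = -8/(-1561) = -8*(-1/1561) = 8/1561)
M - o(L) = -37631 - 1*8/1561 = -37631 - 8/1561 = -58741999/1561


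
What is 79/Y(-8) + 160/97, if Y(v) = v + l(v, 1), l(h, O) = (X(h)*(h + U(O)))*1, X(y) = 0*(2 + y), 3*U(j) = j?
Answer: -6383/776 ≈ -8.2255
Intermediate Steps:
U(j) = j/3
X(y) = 0
l(h, O) = 0 (l(h, O) = (0*(h + O/3))*1 = 0*1 = 0)
Y(v) = v (Y(v) = v + 0 = v)
79/Y(-8) + 160/97 = 79/(-8) + 160/97 = 79*(-⅛) + 160*(1/97) = -79/8 + 160/97 = -6383/776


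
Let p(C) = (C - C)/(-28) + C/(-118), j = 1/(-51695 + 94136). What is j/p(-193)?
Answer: 118/8191113 ≈ 1.4406e-5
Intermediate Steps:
j = 1/42441 ≈ 2.3562e-5
p(C) = -C/118 (p(C) = 0*(-1/28) + C*(-1/118) = 0 - C/118 = -C/118)
j/p(-193) = 1/(42441*((-1/118*(-193)))) = 1/(42441*(193/118)) = (1/42441)*(118/193) = 118/8191113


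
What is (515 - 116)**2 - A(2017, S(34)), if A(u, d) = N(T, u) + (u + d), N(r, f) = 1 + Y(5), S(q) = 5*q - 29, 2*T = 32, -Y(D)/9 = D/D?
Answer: 157051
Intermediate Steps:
Y(D) = -9 (Y(D) = -9*D/D = -9*1 = -9)
T = 16 (T = (1/2)*32 = 16)
S(q) = -29 + 5*q
N(r, f) = -8 (N(r, f) = 1 - 9 = -8)
A(u, d) = -8 + d + u (A(u, d) = -8 + (u + d) = -8 + (d + u) = -8 + d + u)
(515 - 116)**2 - A(2017, S(34)) = (515 - 116)**2 - (-8 + (-29 + 5*34) + 2017) = 399**2 - (-8 + (-29 + 170) + 2017) = 159201 - (-8 + 141 + 2017) = 159201 - 1*2150 = 159201 - 2150 = 157051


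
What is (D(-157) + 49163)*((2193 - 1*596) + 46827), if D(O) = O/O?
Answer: 2380717536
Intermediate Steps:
D(O) = 1
(D(-157) + 49163)*((2193 - 1*596) + 46827) = (1 + 49163)*((2193 - 1*596) + 46827) = 49164*((2193 - 596) + 46827) = 49164*(1597 + 46827) = 49164*48424 = 2380717536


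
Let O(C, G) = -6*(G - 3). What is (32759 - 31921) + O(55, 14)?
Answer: 772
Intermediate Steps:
O(C, G) = 18 - 6*G (O(C, G) = -6*(-3 + G) = 18 - 6*G)
(32759 - 31921) + O(55, 14) = (32759 - 31921) + (18 - 6*14) = 838 + (18 - 84) = 838 - 66 = 772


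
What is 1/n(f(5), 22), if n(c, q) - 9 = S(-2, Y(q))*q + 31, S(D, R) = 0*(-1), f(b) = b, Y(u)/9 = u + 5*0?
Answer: 1/40 ≈ 0.025000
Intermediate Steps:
Y(u) = 9*u (Y(u) = 9*(u + 5*0) = 9*(u + 0) = 9*u)
S(D, R) = 0
n(c, q) = 40 (n(c, q) = 9 + (0*q + 31) = 9 + (0 + 31) = 9 + 31 = 40)
1/n(f(5), 22) = 1/40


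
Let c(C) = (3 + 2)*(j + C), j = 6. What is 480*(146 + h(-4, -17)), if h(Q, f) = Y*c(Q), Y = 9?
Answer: 113280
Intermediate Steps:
c(C) = 30 + 5*C (c(C) = (3 + 2)*(6 + C) = 5*(6 + C) = 30 + 5*C)
h(Q, f) = 270 + 45*Q (h(Q, f) = 9*(30 + 5*Q) = 270 + 45*Q)
480*(146 + h(-4, -17)) = 480*(146 + (270 + 45*(-4))) = 480*(146 + (270 - 180)) = 480*(146 + 90) = 480*236 = 113280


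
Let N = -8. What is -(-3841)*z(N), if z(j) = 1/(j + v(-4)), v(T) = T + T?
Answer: -3841/16 ≈ -240.06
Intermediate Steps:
v(T) = 2*T
z(j) = 1/(-8 + j) (z(j) = 1/(j + 2*(-4)) = 1/(j - 8) = 1/(-8 + j))
-(-3841)*z(N) = -(-3841)/(-8 - 8) = -(-3841)/(-16) = -(-3841)*(-1)/16 = -1*3841/16 = -3841/16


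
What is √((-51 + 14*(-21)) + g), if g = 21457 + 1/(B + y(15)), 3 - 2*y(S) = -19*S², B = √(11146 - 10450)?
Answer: √(45158569 + 42224*√174)/√(2139 + 2*√174) ≈ 145.30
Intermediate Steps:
B = 2*√174 (B = √696 = 2*√174 ≈ 26.382)
y(S) = 3/2 + 19*S²/2 (y(S) = 3/2 - (-19)*S²/2 = 3/2 + 19*S²/2)
g = 21457 + 1/(2139 + 2*√174) (g = 21457 + 1/(2*√174 + (3/2 + (19/2)*15²)) = 21457 + 1/(2*√174 + (3/2 + (19/2)*225)) = 21457 + 1/(2*√174 + (3/2 + 4275/2)) = 21457 + 1/(2*√174 + 2139) = 21457 + 1/(2139 + 2*√174) ≈ 21457.)
√((-51 + 14*(-21)) + g) = √((-51 + 14*(-21)) + (32719243588/1524875 - 2*√174/4574625)) = √((-51 - 294) + (32719243588/1524875 - 2*√174/4574625)) = √(-345 + (32719243588/1524875 - 2*√174/4574625)) = √(32193161713/1524875 - 2*√174/4574625)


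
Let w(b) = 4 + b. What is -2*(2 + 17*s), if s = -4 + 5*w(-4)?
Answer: 132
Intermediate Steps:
s = -4 (s = -4 + 5*(4 - 4) = -4 + 5*0 = -4 + 0 = -4)
-2*(2 + 17*s) = -2*(2 + 17*(-4)) = -2*(2 - 68) = -2*(-66) = 132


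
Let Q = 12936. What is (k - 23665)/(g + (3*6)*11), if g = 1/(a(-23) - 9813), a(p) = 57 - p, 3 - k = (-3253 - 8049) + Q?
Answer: -246205968/1927133 ≈ -127.76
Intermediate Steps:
k = -1631 (k = 3 - ((-3253 - 8049) + 12936) = 3 - (-11302 + 12936) = 3 - 1*1634 = 3 - 1634 = -1631)
g = -1/9733 (g = 1/((57 - 1*(-23)) - 9813) = 1/((57 + 23) - 9813) = 1/(80 - 9813) = 1/(-9733) = -1/9733 ≈ -0.00010274)
(k - 23665)/(g + (3*6)*11) = (-1631 - 23665)/(-1/9733 + (3*6)*11) = -25296/(-1/9733 + 18*11) = -25296/(-1/9733 + 198) = -25296/1927133/9733 = -25296*9733/1927133 = -246205968/1927133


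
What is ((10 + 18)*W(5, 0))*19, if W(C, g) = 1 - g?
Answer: 532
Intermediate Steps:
((10 + 18)*W(5, 0))*19 = ((10 + 18)*(1 - 1*0))*19 = (28*(1 + 0))*19 = (28*1)*19 = 28*19 = 532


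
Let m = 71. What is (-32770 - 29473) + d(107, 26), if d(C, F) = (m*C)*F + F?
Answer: 135305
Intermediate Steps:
d(C, F) = F + 71*C*F (d(C, F) = (71*C)*F + F = 71*C*F + F = F + 71*C*F)
(-32770 - 29473) + d(107, 26) = (-32770 - 29473) + 26*(1 + 71*107) = -62243 + 26*(1 + 7597) = -62243 + 26*7598 = -62243 + 197548 = 135305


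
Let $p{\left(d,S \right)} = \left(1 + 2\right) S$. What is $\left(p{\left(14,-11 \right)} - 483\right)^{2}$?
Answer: $266256$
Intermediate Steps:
$p{\left(d,S \right)} = 3 S$
$\left(p{\left(14,-11 \right)} - 483\right)^{2} = \left(3 \left(-11\right) - 483\right)^{2} = \left(-33 - 483\right)^{2} = \left(-516\right)^{2} = 266256$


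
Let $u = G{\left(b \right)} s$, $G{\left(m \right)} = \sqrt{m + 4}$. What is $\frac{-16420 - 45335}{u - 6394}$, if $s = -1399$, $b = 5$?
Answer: $\frac{61755}{10591} \approx 5.8309$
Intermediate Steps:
$G{\left(m \right)} = \sqrt{4 + m}$
$u = -4197$ ($u = \sqrt{4 + 5} \left(-1399\right) = \sqrt{9} \left(-1399\right) = 3 \left(-1399\right) = -4197$)
$\frac{-16420 - 45335}{u - 6394} = \frac{-16420 - 45335}{-4197 - 6394} = - \frac{61755}{-10591} = \left(-61755\right) \left(- \frac{1}{10591}\right) = \frac{61755}{10591}$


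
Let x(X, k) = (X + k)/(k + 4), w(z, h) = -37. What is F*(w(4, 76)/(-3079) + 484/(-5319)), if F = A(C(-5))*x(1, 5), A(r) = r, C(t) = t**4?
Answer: -1616791250/49131603 ≈ -32.907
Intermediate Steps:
x(X, k) = (X + k)/(4 + k)
F = 1250/3 (F = (-5)**4*((1 + 5)/(4 + 5)) = 625*(6/9) = 625*((1/9)*6) = 625*(2/3) = 1250/3 ≈ 416.67)
F*(w(4, 76)/(-3079) + 484/(-5319)) = 1250*(-37/(-3079) + 484/(-5319))/3 = 1250*(-37*(-1/3079) + 484*(-1/5319))/3 = 1250*(37/3079 - 484/5319)/3 = (1250/3)*(-1293433/16377201) = -1616791250/49131603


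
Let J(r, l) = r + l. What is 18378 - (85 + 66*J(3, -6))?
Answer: 18491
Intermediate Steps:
J(r, l) = l + r
18378 - (85 + 66*J(3, -6)) = 18378 - (85 + 66*(-6 + 3)) = 18378 - (85 + 66*(-3)) = 18378 - (85 - 198) = 18378 - 1*(-113) = 18378 + 113 = 18491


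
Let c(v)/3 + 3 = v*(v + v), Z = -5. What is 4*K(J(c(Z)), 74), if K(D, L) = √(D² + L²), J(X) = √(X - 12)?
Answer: 4*√5605 ≈ 299.47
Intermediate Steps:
c(v) = -9 + 6*v² (c(v) = -9 + 3*(v*(v + v)) = -9 + 3*(v*(2*v)) = -9 + 3*(2*v²) = -9 + 6*v²)
J(X) = √(-12 + X)
4*K(J(c(Z)), 74) = 4*√((√(-12 + (-9 + 6*(-5)²)))² + 74²) = 4*√((√(-12 + (-9 + 6*25)))² + 5476) = 4*√((√(-12 + (-9 + 150)))² + 5476) = 4*√((√(-12 + 141))² + 5476) = 4*√((√129)² + 5476) = 4*√(129 + 5476) = 4*√5605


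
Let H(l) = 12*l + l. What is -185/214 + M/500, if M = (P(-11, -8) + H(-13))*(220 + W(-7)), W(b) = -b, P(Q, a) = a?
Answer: -4345403/53500 ≈ -81.223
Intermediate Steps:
H(l) = 13*l
M = -40179 (M = (-8 + 13*(-13))*(220 - 1*(-7)) = (-8 - 169)*(220 + 7) = -177*227 = -40179)
-185/214 + M/500 = -185/214 - 40179/500 = -4345403/53500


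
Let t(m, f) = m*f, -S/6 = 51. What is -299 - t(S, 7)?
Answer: 1843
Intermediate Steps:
S = -306 (S = -6*51 = -306)
t(m, f) = f*m
-299 - t(S, 7) = -299 - 7*(-306) = -299 - 1*(-2142) = -299 + 2142 = 1843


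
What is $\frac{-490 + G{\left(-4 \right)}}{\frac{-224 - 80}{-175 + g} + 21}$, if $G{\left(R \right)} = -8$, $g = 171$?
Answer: $- \frac{498}{97} \approx -5.134$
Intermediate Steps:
$\frac{-490 + G{\left(-4 \right)}}{\frac{-224 - 80}{-175 + g} + 21} = \frac{-490 - 8}{\frac{-224 - 80}{-175 + 171} + 21} = - \frac{498}{- \frac{304}{-4} + 21} = - \frac{498}{\left(-304\right) \left(- \frac{1}{4}\right) + 21} = - \frac{498}{76 + 21} = - \frac{498}{97}$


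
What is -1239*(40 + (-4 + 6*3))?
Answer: -66906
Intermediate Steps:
-1239*(40 + (-4 + 6*3)) = -1239*(40 + (-4 + 18)) = -1239*(40 + 14) = -1239*54 = -66906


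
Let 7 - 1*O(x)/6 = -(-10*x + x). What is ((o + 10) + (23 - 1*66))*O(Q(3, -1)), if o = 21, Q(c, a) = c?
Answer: 1440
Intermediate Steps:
O(x) = 42 - 54*x (O(x) = 42 - (-6)*(-10*x + x) = 42 - (-6)*(-9*x) = 42 - 54*x)
((o + 10) + (23 - 1*66))*O(Q(3, -1)) = ((21 + 10) + (23 - 1*66))*(42 - 54*3) = (31 + (23 - 66))*(42 - 162) = (31 - 43)*(-120) = -12*(-120) = 1440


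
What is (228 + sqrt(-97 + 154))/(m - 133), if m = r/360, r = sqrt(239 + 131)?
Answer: -392999040/229249403 - 1723680*sqrt(57)/229249403 - 8208*sqrt(370)/229249403 - 36*sqrt(21090)/229249403 ≈ -1.7718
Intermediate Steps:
r = sqrt(370) ≈ 19.235
m = sqrt(370)/360 ≈ 0.053432
(228 + sqrt(-97 + 154))/(m - 133) = (228 + sqrt(-97 + 154))/(sqrt(370)/360 - 133) = (228 + sqrt(57))/(-133 + sqrt(370)/360)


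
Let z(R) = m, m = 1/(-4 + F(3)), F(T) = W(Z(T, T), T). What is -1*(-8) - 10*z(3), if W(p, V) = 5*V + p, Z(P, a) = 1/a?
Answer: 121/17 ≈ 7.1176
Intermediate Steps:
W(p, V) = p + 5*V
F(T) = 1/T + 5*T
m = 3/34 (m = 1/(-4 + (1/3 + 5*3)) = 1/(-4 + (⅓ + 15)) = 1/(-4 + 46/3) = 1/(34/3) = 3/34 ≈ 0.088235)
z(R) = 3/34
-1*(-8) - 10*z(3) = -1*(-8) - 10*3/34 = 8 - 15/17 = 121/17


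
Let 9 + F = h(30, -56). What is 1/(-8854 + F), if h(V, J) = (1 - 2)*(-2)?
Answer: -1/8861 ≈ -0.00011285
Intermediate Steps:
h(V, J) = 2 (h(V, J) = -1*(-2) = 2)
F = -7 (F = -9 + 2 = -7)
1/(-8854 + F) = 1/(-8854 - 7) = 1/(-8861) = -1/8861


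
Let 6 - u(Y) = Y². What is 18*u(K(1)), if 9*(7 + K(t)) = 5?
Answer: -5756/9 ≈ -639.56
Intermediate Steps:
K(t) = -58/9 (K(t) = -7 + (⅑)*5 = -7 + 5/9 = -58/9)
u(Y) = 6 - Y²
18*u(K(1)) = 18*(6 - (-58/9)²) = 18*(6 - 1*3364/81) = 18*(6 - 3364/81) = 18*(-2878/81) = -5756/9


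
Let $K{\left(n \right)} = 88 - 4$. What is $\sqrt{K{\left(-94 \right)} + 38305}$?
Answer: $\sqrt{38389} \approx 195.93$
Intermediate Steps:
$K{\left(n \right)} = 84$
$\sqrt{K{\left(-94 \right)} + 38305} = \sqrt{84 + 38305} = \sqrt{38389}$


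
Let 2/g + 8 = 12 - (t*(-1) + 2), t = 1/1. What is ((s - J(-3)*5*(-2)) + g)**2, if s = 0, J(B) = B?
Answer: 7744/9 ≈ 860.44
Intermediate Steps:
t = 1
g = 2/3 (g = 2/(-8 + (12 - (1*(-1) + 2))) = 2/(-8 + (12 - (-1 + 2))) = 2/(-8 + (12 - 1*1)) = 2/(-8 + (12 - 1)) = 2/(-8 + 11) = 2/3 ≈ 0.66667)
((s - J(-3)*5*(-2)) + g)**2 = ((0 - (-3)*5*(-2)) + 2/3)**2 = ((0 - (-3)*(-10)) + 2/3)**2 = ((0 - 1*30) + 2/3)**2 = ((0 - 30) + 2/3)**2 = (-30 + 2/3)**2 = (-88/3)**2 = 7744/9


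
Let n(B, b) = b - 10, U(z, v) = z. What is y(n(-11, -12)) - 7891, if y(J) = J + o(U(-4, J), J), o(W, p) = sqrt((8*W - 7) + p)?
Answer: -7913 + I*sqrt(61) ≈ -7913.0 + 7.8102*I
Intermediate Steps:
n(B, b) = -10 + b
o(W, p) = sqrt(-7 + p + 8*W) (o(W, p) = sqrt((-7 + 8*W) + p) = sqrt(-7 + p + 8*W))
y(J) = J + sqrt(-39 + J) (y(J) = J + sqrt(-7 + J + 8*(-4)) = J + sqrt(-7 + J - 32) = J + sqrt(-39 + J))
y(n(-11, -12)) - 7891 = ((-10 - 12) + sqrt(-39 + (-10 - 12))) - 7891 = (-22 + sqrt(-39 - 22)) - 7891 = (-22 + sqrt(-61)) - 7891 = (-22 + I*sqrt(61)) - 7891 = -7913 + I*sqrt(61)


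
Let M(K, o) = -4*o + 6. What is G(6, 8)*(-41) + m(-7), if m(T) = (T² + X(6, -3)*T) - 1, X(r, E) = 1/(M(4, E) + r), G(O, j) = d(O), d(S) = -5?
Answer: 6065/24 ≈ 252.71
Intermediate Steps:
M(K, o) = 6 - 4*o
G(O, j) = -5
X(r, E) = 1/(6 + r - 4*E) (X(r, E) = 1/((6 - 4*E) + r) = 1/(6 + r - 4*E))
m(T) = -1 + T² + T/24 (m(T) = (T² + T/(6 + 6 - 4*(-3))) - 1 = (T² + T/(6 + 6 + 12)) - 1 = (T² + T/24) - 1 = -1 + T² + T/24)
G(6, 8)*(-41) + m(-7) = -5*(-41) + (-1 + (-7)² + (1/24)*(-7)) = 205 + (-1 + 49 - 7/24) = 205 + 1145/24 = 6065/24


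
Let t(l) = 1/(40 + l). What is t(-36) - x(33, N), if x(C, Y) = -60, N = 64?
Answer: 241/4 ≈ 60.250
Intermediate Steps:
t(-36) - x(33, N) = 1/(40 - 36) - 1*(-60) = 1/4 + 60 = 241/4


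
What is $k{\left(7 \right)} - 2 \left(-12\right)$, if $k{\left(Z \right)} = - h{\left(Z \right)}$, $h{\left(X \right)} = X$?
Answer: $17$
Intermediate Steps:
$k{\left(Z \right)} = - Z$
$k{\left(7 \right)} - 2 \left(-12\right) = \left(-1\right) 7 - 2 \left(-12\right) = -7 - -24 = -7 + 24 = 17$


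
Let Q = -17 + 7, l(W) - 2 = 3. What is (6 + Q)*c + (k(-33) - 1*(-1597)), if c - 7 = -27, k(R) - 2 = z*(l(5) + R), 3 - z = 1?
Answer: 1623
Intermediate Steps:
z = 2 (z = 3 - 1*1 = 3 - 1 = 2)
l(W) = 5 (l(W) = 2 + 3 = 5)
k(R) = 12 + 2*R (k(R) = 2 + 2*(5 + R) = 2 + (10 + 2*R) = 12 + 2*R)
Q = -10
c = -20 (c = 7 - 27 = -20)
(6 + Q)*c + (k(-33) - 1*(-1597)) = (6 - 10)*(-20) + ((12 + 2*(-33)) - 1*(-1597)) = -4*(-20) + ((12 - 66) + 1597) = 80 + (-54 + 1597) = 80 + 1543 = 1623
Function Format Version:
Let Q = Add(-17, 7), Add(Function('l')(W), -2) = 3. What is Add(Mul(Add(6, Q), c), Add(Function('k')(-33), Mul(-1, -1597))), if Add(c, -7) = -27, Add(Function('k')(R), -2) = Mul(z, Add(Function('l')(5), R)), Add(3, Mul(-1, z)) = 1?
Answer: 1623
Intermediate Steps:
z = 2 (z = Add(3, Mul(-1, 1)) = Add(3, -1) = 2)
Function('l')(W) = 5 (Function('l')(W) = Add(2, 3) = 5)
Function('k')(R) = Add(12, Mul(2, R)) (Function('k')(R) = Add(2, Mul(2, Add(5, R))) = Add(2, Add(10, Mul(2, R))) = Add(12, Mul(2, R)))
Q = -10
c = -20 (c = Add(7, -27) = -20)
Add(Mul(Add(6, Q), c), Add(Function('k')(-33), Mul(-1, -1597))) = Add(Mul(Add(6, -10), -20), Add(Add(12, Mul(2, -33)), Mul(-1, -1597))) = Add(Mul(-4, -20), Add(Add(12, -66), 1597)) = Add(80, Add(-54, 1597)) = Add(80, 1543) = 1623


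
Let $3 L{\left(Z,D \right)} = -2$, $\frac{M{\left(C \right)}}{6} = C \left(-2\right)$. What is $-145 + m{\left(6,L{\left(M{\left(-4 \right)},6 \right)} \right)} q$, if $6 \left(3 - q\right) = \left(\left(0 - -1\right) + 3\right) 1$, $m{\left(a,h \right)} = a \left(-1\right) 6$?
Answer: $-229$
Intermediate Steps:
$M{\left(C \right)} = - 12 C$ ($M{\left(C \right)} = 6 C \left(-2\right) = 6 \left(- 2 C\right) = - 12 C$)
$L{\left(Z,D \right)} = - \frac{2}{3}$ ($L{\left(Z,D \right)} = \frac{1}{3} \left(-2\right) = - \frac{2}{3}$)
$m{\left(a,h \right)} = - 6 a$ ($m{\left(a,h \right)} = - a 6 = - 6 a$)
$q = \frac{7}{3}$ ($q = 3 - \frac{\left(\left(0 - -1\right) + 3\right) 1}{6} = 3 - \frac{\left(\left(0 + 1\right) + 3\right) 1}{6} = 3 - \frac{\left(1 + 3\right) 1}{6} = 3 - \frac{4 \cdot 1}{6} = 3 - \frac{2}{3} = \frac{7}{3} \approx 2.3333$)
$-145 + m{\left(6,L{\left(M{\left(-4 \right)},6 \right)} \right)} q = -145 + \left(-6\right) 6 \cdot \frac{7}{3} = -145 - 84 = -229$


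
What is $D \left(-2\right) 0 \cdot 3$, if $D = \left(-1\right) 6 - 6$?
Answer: $0$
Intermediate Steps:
$D = -12$ ($D = -6 - 6 = -12$)
$D \left(-2\right) 0 \cdot 3 = - 12 \left(-2\right) 0 \cdot 3 = - 12 \cdot 0 \cdot 3 = \left(-12\right) 0 = 0$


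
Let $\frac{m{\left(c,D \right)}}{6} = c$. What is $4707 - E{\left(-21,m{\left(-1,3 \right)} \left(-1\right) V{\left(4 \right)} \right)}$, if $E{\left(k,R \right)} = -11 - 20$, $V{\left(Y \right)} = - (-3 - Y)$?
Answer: $4738$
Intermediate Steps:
$m{\left(c,D \right)} = 6 c$
$V{\left(Y \right)} = 3 + Y$
$E{\left(k,R \right)} = -31$
$4707 - E{\left(-21,m{\left(-1,3 \right)} \left(-1\right) V{\left(4 \right)} \right)} = 4707 - -31 = 4707 + 31 = 4738$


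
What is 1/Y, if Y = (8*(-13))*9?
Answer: -1/936 ≈ -0.0010684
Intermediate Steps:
Y = -936 (Y = -104*9 = -936)
1/Y = 1/(-936) = -1/936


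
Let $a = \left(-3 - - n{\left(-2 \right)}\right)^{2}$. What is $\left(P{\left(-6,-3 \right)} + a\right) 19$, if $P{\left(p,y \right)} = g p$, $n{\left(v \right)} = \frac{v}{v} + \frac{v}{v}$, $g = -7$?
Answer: $817$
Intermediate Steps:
$n{\left(v \right)} = 2$ ($n{\left(v \right)} = 1 + 1 = 2$)
$a = 1$ ($a = \left(-3 + \left(2 - 0\right)\right)^{2} = \left(-3 + \left(2 + 0\right)\right)^{2} = \left(-3 + 2\right)^{2} = \left(-1\right)^{2} = 1$)
$P{\left(p,y \right)} = - 7 p$
$\left(P{\left(-6,-3 \right)} + a\right) 19 = \left(\left(-7\right) \left(-6\right) + 1\right) 19 = \left(42 + 1\right) 19 = 43 \cdot 19 = 817$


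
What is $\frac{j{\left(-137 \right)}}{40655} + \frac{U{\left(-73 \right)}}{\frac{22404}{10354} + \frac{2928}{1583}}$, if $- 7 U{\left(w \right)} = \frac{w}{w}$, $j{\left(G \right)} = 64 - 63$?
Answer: $- \frac{332945252951}{9360291495870} \approx -0.03557$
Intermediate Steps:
$j{\left(G \right)} = 1$
$U{\left(w \right)} = - \frac{1}{7}$ ($U{\left(w \right)} = - \frac{w \frac{1}{w}}{7} = \left(- \frac{1}{7}\right) 1 = - \frac{1}{7}$)
$\frac{j{\left(-137 \right)}}{40655} + \frac{U{\left(-73 \right)}}{\frac{22404}{10354} + \frac{2928}{1583}} = 1 \cdot \frac{1}{40655} - \frac{1}{7 \left(\frac{22404}{10354} + \frac{2928}{1583}\right)} = 1 \cdot \frac{1}{40655} - \frac{1}{7 \left(22404 \cdot \frac{1}{10354} + 2928 \cdot \frac{1}{1583}\right)} = \frac{1}{40655} - \frac{1}{7 \left(\frac{11202}{5177} + \frac{2928}{1583}\right)} = \frac{1}{40655} - \frac{1}{7 \cdot \frac{32891022}{8195191}} = \frac{1}{40655} - \frac{8195191}{230237154} = - \frac{332945252951}{9360291495870}$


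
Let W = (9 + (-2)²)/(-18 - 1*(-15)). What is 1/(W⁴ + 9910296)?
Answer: 81/802762537 ≈ 1.0090e-7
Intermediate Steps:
W = -13/3 (W = (9 + 4)/(-18 + 15) = 13/(-3) = 13*(-⅓) = -13/3 ≈ -4.3333)
1/(W⁴ + 9910296) = 1/((-13/3)⁴ + 9910296) = 1/(28561/81 + 9910296) = 1/(802762537/81) = 81/802762537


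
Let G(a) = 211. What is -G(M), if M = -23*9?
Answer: -211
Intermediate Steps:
M = -207
-G(M) = -1*211 = -211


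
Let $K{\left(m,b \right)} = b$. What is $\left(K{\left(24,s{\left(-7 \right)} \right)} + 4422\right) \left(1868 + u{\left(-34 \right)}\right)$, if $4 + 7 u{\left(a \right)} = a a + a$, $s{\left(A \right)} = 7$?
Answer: $\frac{62865226}{7} \approx 8.9808 \cdot 10^{6}$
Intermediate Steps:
$u{\left(a \right)} = - \frac{4}{7} + \frac{a}{7} + \frac{a^{2}}{7}$ ($u{\left(a \right)} = - \frac{4}{7} + \frac{a a + a}{7} = - \frac{4}{7} + \frac{a^{2} + a}{7} = - \frac{4}{7} + \frac{a + a^{2}}{7} = - \frac{4}{7} + \left(\frac{a}{7} + \frac{a^{2}}{7}\right) = - \frac{4}{7} + \frac{a}{7} + \frac{a^{2}}{7}$)
$\left(K{\left(24,s{\left(-7 \right)} \right)} + 4422\right) \left(1868 + u{\left(-34 \right)}\right) = \left(7 + 4422\right) \left(1868 + \left(- \frac{4}{7} + \frac{1}{7} \left(-34\right) + \frac{\left(-34\right)^{2}}{7}\right)\right) = 4429 \left(1868 - - \frac{1118}{7}\right) = 4429 \left(1868 + \frac{1118}{7}\right) = 4429 \cdot \frac{14194}{7} = \frac{62865226}{7}$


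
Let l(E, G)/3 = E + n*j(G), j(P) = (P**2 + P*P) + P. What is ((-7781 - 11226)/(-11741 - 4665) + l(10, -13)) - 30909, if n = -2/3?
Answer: -517245767/16406 ≈ -31528.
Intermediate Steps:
j(P) = P + 2*P**2 (j(P) = (P**2 + P**2) + P = 2*P**2 + P = P + 2*P**2)
n = -2/3 (n = -2*1/3 = -2/3 ≈ -0.66667)
l(E, G) = 3*E - 2*G*(1 + 2*G) (l(E, G) = 3*(E - 2*G*(1 + 2*G)/3) = 3*E - 2*G*(1 + 2*G))
((-7781 - 11226)/(-11741 - 4665) + l(10, -13)) - 30909 = ((-7781 - 11226)/(-11741 - 4665) + (3*10 - 2*(-13)*(1 + 2*(-13)))) - 30909 = (-19007/(-16406) + (30 - 2*(-13)*(1 - 26))) - 30909 = (-19007*(-1/16406) + (30 - 2*(-13)*(-25))) - 30909 = (19007/16406 + (30 - 650)) - 30909 = (19007/16406 - 620) - 30909 = -10152713/16406 - 30909 = -517245767/16406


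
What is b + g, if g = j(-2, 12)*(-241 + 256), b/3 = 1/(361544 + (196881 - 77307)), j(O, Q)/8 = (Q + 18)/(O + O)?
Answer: -433006197/481118 ≈ -900.00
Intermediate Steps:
j(O, Q) = 4*(18 + Q)/O (j(O, Q) = 8*((Q + 18)/(O + O)) = 8*((18 + Q)/((2*O))) = 8*((18 + Q)*(1/(2*O))) = 8*((18 + Q)/(2*O)) = 4*(18 + Q)/O)
b = 3/481118 (b = 3/(361544 + (196881 - 77307)) = 3/(361544 + 119574) = 3/481118 ≈ 6.2355e-6)
g = -900 (g = (4*(18 + 12)/(-2))*(-241 + 256) = (4*(-1/2)*30)*15 = -60*15 = -900)
b + g = 3/481118 - 900 = -433006197/481118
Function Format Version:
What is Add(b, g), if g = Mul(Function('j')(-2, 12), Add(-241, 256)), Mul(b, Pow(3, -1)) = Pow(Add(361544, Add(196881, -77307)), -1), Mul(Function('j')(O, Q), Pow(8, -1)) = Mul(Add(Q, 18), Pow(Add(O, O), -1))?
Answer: Rational(-433006197, 481118) ≈ -900.00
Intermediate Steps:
Function('j')(O, Q) = Mul(4, Pow(O, -1), Add(18, Q)) (Function('j')(O, Q) = Mul(8, Mul(Add(Q, 18), Pow(Add(O, O), -1))) = Mul(8, Mul(Add(18, Q), Pow(Mul(2, O), -1))) = Mul(8, Mul(Add(18, Q), Mul(Rational(1, 2), Pow(O, -1)))) = Mul(8, Mul(Rational(1, 2), Pow(O, -1), Add(18, Q))) = Mul(4, Pow(O, -1), Add(18, Q)))
b = Rational(3, 481118) (b = Mul(3, Pow(Add(361544, Add(196881, -77307)), -1)) = Mul(3, Pow(Add(361544, 119574), -1)) = Mul(3, Pow(481118, -1)) = Mul(3, Rational(1, 481118)) = Rational(3, 481118) ≈ 6.2355e-6)
g = -900 (g = Mul(Mul(4, Pow(-2, -1), Add(18, 12)), Add(-241, 256)) = Mul(Mul(4, Rational(-1, 2), 30), 15) = Mul(-60, 15) = -900)
Add(b, g) = Add(Rational(3, 481118), -900) = Rational(-433006197, 481118)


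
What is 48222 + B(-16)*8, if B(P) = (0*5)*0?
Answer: 48222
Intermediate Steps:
B(P) = 0 (B(P) = 0*0 = 0)
48222 + B(-16)*8 = 48222 + 0*8 = 48222 + 0 = 48222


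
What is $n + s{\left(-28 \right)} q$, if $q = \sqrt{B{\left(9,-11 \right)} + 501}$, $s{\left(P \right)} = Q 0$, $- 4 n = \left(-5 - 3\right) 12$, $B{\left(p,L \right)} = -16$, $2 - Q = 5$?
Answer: $24$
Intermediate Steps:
$Q = -3$ ($Q = 2 - 5 = -3$)
$n = 24$ ($n = - \frac{\left(-5 - 3\right) 12}{4} = - \frac{\left(-8\right) 12}{4} = \left(- \frac{1}{4}\right) \left(-96\right) = 24$)
$s{\left(P \right)} = 0$ ($s{\left(P \right)} = \left(-3\right) 0 = 0$)
$q = \sqrt{485}$ ($q = \sqrt{-16 + 501} = \sqrt{485} \approx 22.023$)
$n + s{\left(-28 \right)} q = 24 + 0 \sqrt{485} = 24 + 0 = 24$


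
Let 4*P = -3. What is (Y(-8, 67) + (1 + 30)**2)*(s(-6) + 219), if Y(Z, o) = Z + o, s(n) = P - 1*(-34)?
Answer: 257295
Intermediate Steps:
P = -3/4 (P = (1/4)*(-3) = -3/4 ≈ -0.75000)
s(n) = 133/4 (s(n) = -3/4 - 1*(-34) = -3/4 + 34 = 133/4)
(Y(-8, 67) + (1 + 30)**2)*(s(-6) + 219) = ((-8 + 67) + (1 + 30)**2)*(133/4 + 219) = (59 + 31**2)*(1009/4) = (59 + 961)*(1009/4) = 1020*(1009/4) = 257295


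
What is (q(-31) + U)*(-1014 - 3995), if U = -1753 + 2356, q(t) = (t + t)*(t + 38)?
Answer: -846521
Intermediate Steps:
q(t) = 2*t*(38 + t) (q(t) = (2*t)*(38 + t) = 2*t*(38 + t))
U = 603
(q(-31) + U)*(-1014 - 3995) = (2*(-31)*(38 - 31) + 603)*(-1014 - 3995) = (2*(-31)*7 + 603)*(-5009) = (-434 + 603)*(-5009) = 169*(-5009) = -846521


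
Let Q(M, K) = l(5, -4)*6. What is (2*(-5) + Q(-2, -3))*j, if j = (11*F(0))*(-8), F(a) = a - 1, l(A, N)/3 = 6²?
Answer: 56144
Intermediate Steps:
l(A, N) = 108 (l(A, N) = 3*6² = 3*36 = 108)
F(a) = -1 + a
Q(M, K) = 648 (Q(M, K) = 108*6 = 648)
j = 88 (j = (11*(-1 + 0))*(-8) = (11*(-1))*(-8) = -11*(-8) = 88)
(2*(-5) + Q(-2, -3))*j = (2*(-5) + 648)*88 = (-10 + 648)*88 = 638*88 = 56144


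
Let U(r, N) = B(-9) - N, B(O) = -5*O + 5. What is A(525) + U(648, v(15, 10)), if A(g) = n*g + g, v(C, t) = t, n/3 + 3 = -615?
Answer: -972785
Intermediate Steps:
n = -1854 (n = -9 + 3*(-615) = -9 - 1845 = -1854)
B(O) = 5 - 5*O
U(r, N) = 50 - N (U(r, N) = (5 - 5*(-9)) - N = (5 + 45) - N = 50 - N)
A(g) = -1853*g (A(g) = -1854*g + g = -1853*g)
A(525) + U(648, v(15, 10)) = -1853*525 + (50 - 1*10) = -972825 + (50 - 10) = -972825 + 40 = -972785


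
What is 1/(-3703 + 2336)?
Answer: -1/1367 ≈ -0.00073153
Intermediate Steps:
1/(-3703 + 2336) = 1/(-1367) = -1/1367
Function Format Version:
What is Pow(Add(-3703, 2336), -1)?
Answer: Rational(-1, 1367) ≈ -0.00073153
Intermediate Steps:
Pow(Add(-3703, 2336), -1) = Pow(-1367, -1) = Rational(-1, 1367)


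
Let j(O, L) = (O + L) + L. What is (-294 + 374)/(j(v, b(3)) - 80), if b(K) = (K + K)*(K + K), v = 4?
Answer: -20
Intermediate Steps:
b(K) = 4*K² (b(K) = (2*K)*(2*K) = 4*K²)
j(O, L) = O + 2*L (j(O, L) = (L + O) + L = O + 2*L)
(-294 + 374)/(j(v, b(3)) - 80) = (-294 + 374)/((4 + 2*(4*3²)) - 80) = 80/((4 + 2*(4*9)) - 80) = 80/((4 + 2*36) - 80) = 80/((4 + 72) - 80) = 80/(76 - 80) = 80/(-4) = 80*(-¼) = -20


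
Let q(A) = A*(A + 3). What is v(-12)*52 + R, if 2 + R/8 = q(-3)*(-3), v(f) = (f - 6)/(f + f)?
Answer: 23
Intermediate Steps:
q(A) = A*(3 + A)
v(f) = (-6 + f)/(2*f) (v(f) = (-6 + f)/((2*f)) = (-6 + f)*(1/(2*f)) = (-6 + f)/(2*f))
R = -16 (R = -16 + 8*(-3*(3 - 3)*(-3)) = -16 + 8*(-3*0*(-3)) = -16 + 8*(0*(-3)) = -16 + 8*0 = -16 + 0 = -16)
v(-12)*52 + R = ((1/2)*(-6 - 12)/(-12))*52 - 16 = ((1/2)*(-1/12)*(-18))*52 - 16 = (3/4)*52 - 16 = 39 - 16 = 23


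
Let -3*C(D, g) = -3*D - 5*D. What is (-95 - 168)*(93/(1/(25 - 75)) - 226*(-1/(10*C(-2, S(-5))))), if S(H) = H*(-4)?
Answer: 97925157/80 ≈ 1.2241e+6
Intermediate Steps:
S(H) = -4*H
C(D, g) = 8*D/3 (C(D, g) = -(-3*D - 5*D)/3 = -(-8)*D/3 = 8*D/3)
(-95 - 168)*(93/(1/(25 - 75)) - 226*(-1/(10*C(-2, S(-5))))) = (-95 - 168)*(93/(1/(25 - 75)) - 226/(((8/3)*(-2))*(-10))) = -263*(93/(1/(-50)) - 226/((-16/3*(-10)))) = -263*(93/(-1/50) - 226/160/3) = -263*(93*(-50) - 226*3/160) = -263*(-4650 - 339/80) = -263*(-372339/80) = 97925157/80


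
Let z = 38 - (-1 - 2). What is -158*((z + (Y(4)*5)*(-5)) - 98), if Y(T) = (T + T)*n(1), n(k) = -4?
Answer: -117394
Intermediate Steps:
Y(T) = -8*T (Y(T) = (T + T)*(-4) = (2*T)*(-4) = -8*T)
z = 41 (z = 38 - 1*(-3) = 38 + 3 = 41)
-158*((z + (Y(4)*5)*(-5)) - 98) = -158*((41 + (-8*4*5)*(-5)) - 98) = -158*((41 - 32*5*(-5)) - 98) = -158*((41 - 160*(-5)) - 98) = -158*((41 + 800) - 98) = -158*(841 - 98) = -158*743 = -117394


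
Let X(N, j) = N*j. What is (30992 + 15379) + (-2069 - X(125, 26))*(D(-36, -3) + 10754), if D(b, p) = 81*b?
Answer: -41643951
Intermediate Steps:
(30992 + 15379) + (-2069 - X(125, 26))*(D(-36, -3) + 10754) = (30992 + 15379) + (-2069 - 125*26)*(81*(-36) + 10754) = 46371 + (-2069 - 1*3250)*(-2916 + 10754) = 46371 + (-2069 - 3250)*7838 = 46371 - 5319*7838 = 46371 - 41690322 = -41643951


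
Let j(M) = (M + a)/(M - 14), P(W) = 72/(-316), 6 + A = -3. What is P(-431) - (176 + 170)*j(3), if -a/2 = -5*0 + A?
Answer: 573816/869 ≈ 660.32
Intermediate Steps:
A = -9 (A = -6 - 3 = -9)
P(W) = -18/79 (P(W) = 72*(-1/316) = -18/79)
a = 18 (a = -2*(-5*0 - 9) = -2*(0 - 9) = -2*(-9) = 18)
j(M) = (18 + M)/(-14 + M) (j(M) = (M + 18)/(M - 14) = (18 + M)/(-14 + M))
P(-431) - (176 + 170)*j(3) = -18/79 - (176 + 170)*(18 + 3)/(-14 + 3) = -18/79 - 346*21/(-11) = -18/79 - 346*(-1/11*21) = -18/79 - 346*(-21)/11 = -18/79 - 1*(-7266/11) = -18/79 + 7266/11 = 573816/869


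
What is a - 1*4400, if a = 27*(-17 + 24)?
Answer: -4211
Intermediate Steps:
a = 189 (a = 27*7 = 189)
a - 1*4400 = 189 - 1*4400 = 189 - 4400 = -4211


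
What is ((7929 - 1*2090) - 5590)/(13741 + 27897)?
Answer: 249/41638 ≈ 0.0059801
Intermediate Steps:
((7929 - 1*2090) - 5590)/(13741 + 27897) = ((7929 - 2090) - 5590)/41638 = (5839 - 5590)*(1/41638) = 249*(1/41638) = 249/41638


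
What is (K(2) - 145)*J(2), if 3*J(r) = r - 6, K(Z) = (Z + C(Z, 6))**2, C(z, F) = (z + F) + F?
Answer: -148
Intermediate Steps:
C(z, F) = z + 2*F (C(z, F) = (F + z) + F = z + 2*F)
K(Z) = (12 + 2*Z)**2 (K(Z) = (Z + (Z + 2*6))**2 = (Z + (Z + 12))**2 = (Z + (12 + Z))**2 = (12 + 2*Z)**2)
J(r) = -2 + r/3 (J(r) = (r - 6)/3 = (-6 + r)/3 = -2 + r/3)
(K(2) - 145)*J(2) = (4*(6 + 2)**2 - 145)*(-2 + (1/3)*2) = (4*8**2 - 145)*(-2 + 2/3) = (4*64 - 145)*(-4/3) = (256 - 145)*(-4/3) = 111*(-4/3) = -148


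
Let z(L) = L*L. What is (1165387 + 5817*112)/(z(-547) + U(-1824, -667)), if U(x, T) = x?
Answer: 1816891/297385 ≈ 6.1096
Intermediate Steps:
z(L) = L**2
(1165387 + 5817*112)/(z(-547) + U(-1824, -667)) = (1165387 + 5817*112)/((-547)**2 - 1824) = (1165387 + 651504)/(299209 - 1824) = 1816891/297385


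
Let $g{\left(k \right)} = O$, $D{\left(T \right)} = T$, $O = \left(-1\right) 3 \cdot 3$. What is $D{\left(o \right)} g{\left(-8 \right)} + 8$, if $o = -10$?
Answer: $98$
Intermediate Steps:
$O = -9$ ($O = \left(-3\right) 3 = -9$)
$g{\left(k \right)} = -9$
$D{\left(o \right)} g{\left(-8 \right)} + 8 = \left(-10\right) \left(-9\right) + 8 = 90 + 8 = 98$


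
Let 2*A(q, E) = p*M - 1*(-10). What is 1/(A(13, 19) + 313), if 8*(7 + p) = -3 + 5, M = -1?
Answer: 8/2571 ≈ 0.0031116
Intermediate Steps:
p = -27/4 (p = -7 + (-3 + 5)/8 = -7 + (⅛)*2 = -7 + ¼ = -27/4 ≈ -6.7500)
A(q, E) = 67/8 (A(q, E) = (-27/4*(-1) - 1*(-10))/2 = (27/4 + 10)/2 = (½)*(67/4) = 67/8)
1/(A(13, 19) + 313) = 1/(67/8 + 313) = 1/(2571/8) = 8/2571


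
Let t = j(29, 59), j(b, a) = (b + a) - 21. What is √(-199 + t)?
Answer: 2*I*√33 ≈ 11.489*I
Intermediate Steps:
j(b, a) = -21 + a + b (j(b, a) = (a + b) - 21 = -21 + a + b)
t = 67 (t = -21 + 59 + 29 = 67)
√(-199 + t) = √(-199 + 67) = √(-132) = 2*I*√33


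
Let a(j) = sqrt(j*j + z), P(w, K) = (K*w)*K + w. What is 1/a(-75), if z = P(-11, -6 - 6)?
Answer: sqrt(4030)/4030 ≈ 0.015752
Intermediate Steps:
P(w, K) = w + w*K**2 (P(w, K) = w*K**2 + w = w + w*K**2)
z = -1595 (z = -11*(1 + (-6 - 6)**2) = -11*(1 + (-12)**2) = -11*(1 + 144) = -11*145 = -1595)
a(j) = sqrt(-1595 + j**2) (a(j) = sqrt(j*j - 1595) = sqrt(j**2 - 1595) = sqrt(-1595 + j**2))
1/a(-75) = 1/(sqrt(-1595 + (-75)**2)) = 1/(sqrt(-1595 + 5625)) = 1/(sqrt(4030)) = sqrt(4030)/4030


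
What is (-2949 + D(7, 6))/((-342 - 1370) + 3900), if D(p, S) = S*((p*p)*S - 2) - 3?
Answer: -300/547 ≈ -0.54845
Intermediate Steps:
D(p, S) = -3 + S*(-2 + S*p²) (D(p, S) = S*(p²*S - 2) - 3 = S*(S*p² - 2) - 3 = S*(-2 + S*p²) - 3 = -3 + S*(-2 + S*p²))
(-2949 + D(7, 6))/((-342 - 1370) + 3900) = (-2949 + (-3 - 2*6 + 6²*7²))/((-342 - 1370) + 3900) = (-2949 + (-3 - 12 + 36*49))/(-1712 + 3900) = (-2949 + (-3 - 12 + 1764))/2188 = (-2949 + 1749)*(1/2188) = -1200*1/2188 = -300/547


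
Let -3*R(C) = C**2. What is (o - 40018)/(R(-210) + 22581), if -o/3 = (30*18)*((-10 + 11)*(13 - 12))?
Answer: -41638/7881 ≈ -5.2833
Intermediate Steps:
R(C) = -C**2/3
o = -1620 (o = -3*30*18*(-10 + 11)*(13 - 12) = -1620*1*1 = -1620 ≈ -1620.0)
(o - 40018)/(R(-210) + 22581) = (-1620 - 40018)/(-1/3*(-210)**2 + 22581) = -41638/(-1/3*44100 + 22581) = -41638/(-14700 + 22581) = -41638/7881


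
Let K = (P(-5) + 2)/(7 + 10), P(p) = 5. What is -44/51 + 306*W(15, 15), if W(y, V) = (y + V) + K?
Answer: 474562/51 ≈ 9305.1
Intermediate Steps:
K = 7/17 (K = (5 + 2)/(7 + 10) = 7/17 ≈ 0.41176)
W(y, V) = 7/17 + V + y (W(y, V) = (y + V) + 7/17 = (V + y) + 7/17 = 7/17 + V + y)
-44/51 + 306*W(15, 15) = -44/51 + 306*(7/17 + 15 + 15) = -44*1/51 + 306*(517/17) = -44/51 + 9306 = 474562/51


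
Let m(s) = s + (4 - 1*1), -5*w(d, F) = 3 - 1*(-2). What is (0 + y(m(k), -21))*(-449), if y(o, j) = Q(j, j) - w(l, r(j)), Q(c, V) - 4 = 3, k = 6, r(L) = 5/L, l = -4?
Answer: -3592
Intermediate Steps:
Q(c, V) = 7 (Q(c, V) = 4 + 3 = 7)
w(d, F) = -1 (w(d, F) = -(3 - 1*(-2))/5 = -(3 + 2)/5 = -1/5*5 = -1)
m(s) = 3 + s (m(s) = s + (4 - 1) = s + 3 = 3 + s)
y(o, j) = 8 (y(o, j) = 7 - 1*(-1) = 7 + 1 = 8)
(0 + y(m(k), -21))*(-449) = (0 + 8)*(-449) = 8*(-449) = -3592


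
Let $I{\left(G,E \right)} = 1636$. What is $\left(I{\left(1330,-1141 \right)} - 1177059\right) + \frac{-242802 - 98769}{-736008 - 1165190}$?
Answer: $- \frac{2234711515183}{1901198} \approx -1.1754 \cdot 10^{6}$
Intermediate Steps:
$\left(I{\left(1330,-1141 \right)} - 1177059\right) + \frac{-242802 - 98769}{-736008 - 1165190} = \left(1636 - 1177059\right) + \frac{-242802 - 98769}{-736008 - 1165190} = -1175423 - \frac{341571}{-1901198} = -1175423 - - \frac{341571}{1901198} = -1175423 + \frac{341571}{1901198} = - \frac{2234711515183}{1901198}$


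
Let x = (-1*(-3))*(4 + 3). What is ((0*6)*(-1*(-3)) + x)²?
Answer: 441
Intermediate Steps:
x = 21 (x = 3*7 = 21)
((0*6)*(-1*(-3)) + x)² = ((0*6)*(-1*(-3)) + 21)² = (0*3 + 21)² = (0 + 21)² = 21² = 441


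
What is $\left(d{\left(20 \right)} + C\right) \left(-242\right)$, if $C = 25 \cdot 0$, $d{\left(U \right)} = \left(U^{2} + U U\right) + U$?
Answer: $-198440$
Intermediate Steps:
$d{\left(U \right)} = U + 2 U^{2}$ ($d{\left(U \right)} = \left(U^{2} + U^{2}\right) + U = 2 U^{2} + U = U + 2 U^{2}$)
$C = 0$
$\left(d{\left(20 \right)} + C\right) \left(-242\right) = \left(20 \left(1 + 2 \cdot 20\right) + 0\right) \left(-242\right) = \left(20 \left(1 + 40\right) + 0\right) \left(-242\right) = \left(20 \cdot 41 + 0\right) \left(-242\right) = \left(820 + 0\right) \left(-242\right) = 820 \left(-242\right) = -198440$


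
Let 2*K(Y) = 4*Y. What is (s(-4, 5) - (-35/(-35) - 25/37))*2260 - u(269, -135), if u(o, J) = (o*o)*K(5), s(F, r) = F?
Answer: -27135170/37 ≈ -7.3338e+5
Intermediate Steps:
K(Y) = 2*Y (K(Y) = (4*Y)/2 = 2*Y)
u(o, J) = 10*o² (u(o, J) = (o*o)*(2*5) = o²*10 = 10*o²)
(s(-4, 5) - (-35/(-35) - 25/37))*2260 - u(269, -135) = (-4 - (-35/(-35) - 25/37))*2260 - 10*269² = (-4 - (-35*(-1/35) - 25*1/37))*2260 - 10*72361 = (-4 - (1 - 25/37))*2260 - 1*723610 = (-4 - 1*12/37)*2260 - 723610 = (-4 - 12/37)*2260 - 723610 = -160/37*2260 - 723610 = -361600/37 - 723610 = -27135170/37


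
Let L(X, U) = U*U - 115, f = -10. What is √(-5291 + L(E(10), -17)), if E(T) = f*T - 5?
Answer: I*√5117 ≈ 71.533*I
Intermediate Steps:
E(T) = -5 - 10*T (E(T) = -10*T - 5 = -5 - 10*T)
L(X, U) = -115 + U² (L(X, U) = U² - 115 = -115 + U²)
√(-5291 + L(E(10), -17)) = √(-5291 + (-115 + (-17)²)) = √(-5291 + (-115 + 289)) = √(-5291 + 174) = √(-5117) = I*√5117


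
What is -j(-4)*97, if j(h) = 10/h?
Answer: 485/2 ≈ 242.50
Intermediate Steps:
-j(-4)*97 = -10/(-4)*97 = -10*(-1)/4*97 = -1*(-5/2)*97 = (5/2)*97 = 485/2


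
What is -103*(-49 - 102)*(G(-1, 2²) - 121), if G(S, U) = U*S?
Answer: -1944125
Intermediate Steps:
G(S, U) = S*U
-103*(-49 - 102)*(G(-1, 2²) - 121) = -103*(-49 - 102)*(-1*2² - 121) = -(-15553)*(-1*4 - 121) = -(-15553)*(-4 - 121) = -(-15553)*(-125) = -103*18875 = -1944125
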